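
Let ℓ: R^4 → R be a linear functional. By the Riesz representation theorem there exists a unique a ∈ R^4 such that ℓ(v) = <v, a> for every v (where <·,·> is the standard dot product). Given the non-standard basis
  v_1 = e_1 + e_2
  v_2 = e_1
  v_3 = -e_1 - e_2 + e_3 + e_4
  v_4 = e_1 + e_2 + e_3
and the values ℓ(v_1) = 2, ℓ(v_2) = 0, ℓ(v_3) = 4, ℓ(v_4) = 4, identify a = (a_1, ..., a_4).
a = (0, 2, 2, 4)

Write a = (a_1, ..., a_4) in the standard basis. For each basis vector v_i, ℓ(v_i) = <v_i, a> is a linear equation in the a_j's. Collect the n equations into a matrix system V a = ℓ, where row i of V is v_i (expressed in the standard basis). Since V is invertible (lower-triangular with 1s on the diagonal, up to permutation), solve by back-substitution:
  V =
[[1, 1, 0, 0],
 [1, 0, 0, 0],
 [-1, -1, 1, 1],
 [1, 1, 1, 0]]
  V a = (2, 0, 4, 4)
Solving gives a = (0, 2, 2, 4).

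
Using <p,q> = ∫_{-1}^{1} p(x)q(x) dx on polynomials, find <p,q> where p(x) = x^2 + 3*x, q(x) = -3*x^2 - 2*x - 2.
<p,q> = -98/15

Expand the product: p(x)·q(x) = -3*x^4 - 11*x^3 - 8*x^2 - 6*x.
∫_{-1}^{1} of each monomial x^k gives [2/(k+1) if k even, 0 if k odd]. Integrating term-by-term (or equivalently evaluating the antiderivative F(x) = -3*x^5/5 - 11*x^4/4 - 8*x^3/3 - 3*x^2 at the endpoints):
  F(1) − F(−1) = -541/60 − (-149/60) = -98/15.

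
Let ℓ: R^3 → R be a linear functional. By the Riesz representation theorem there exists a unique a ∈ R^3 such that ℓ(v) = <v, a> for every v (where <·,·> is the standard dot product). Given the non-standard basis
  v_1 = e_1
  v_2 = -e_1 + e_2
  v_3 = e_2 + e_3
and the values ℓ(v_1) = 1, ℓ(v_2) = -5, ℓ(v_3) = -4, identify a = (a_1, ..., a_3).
a = (1, -4, 0)

Write a = (a_1, ..., a_3) in the standard basis. For each basis vector v_i, ℓ(v_i) = <v_i, a> is a linear equation in the a_j's. Collect the n equations into a matrix system V a = ℓ, where row i of V is v_i (expressed in the standard basis). Since V is invertible (lower-triangular with 1s on the diagonal, up to permutation), solve by back-substitution:
  V =
[[1, 0, 0],
 [-1, 1, 0],
 [0, 1, 1]]
  V a = (1, -5, -4)
Solving gives a = (1, -4, 0).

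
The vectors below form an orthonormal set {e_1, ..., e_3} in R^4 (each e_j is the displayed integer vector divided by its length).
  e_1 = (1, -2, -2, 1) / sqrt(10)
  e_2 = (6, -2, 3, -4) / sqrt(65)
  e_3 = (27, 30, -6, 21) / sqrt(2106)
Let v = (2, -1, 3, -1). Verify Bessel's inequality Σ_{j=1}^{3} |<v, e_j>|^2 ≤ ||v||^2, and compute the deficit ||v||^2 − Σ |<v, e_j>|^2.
Σ |<v, e_j>|^2 = 110/9; ||v||^2 = 15; deficit = 25/9

Write each e_j = u_j / sqrt(<u_j, u_j>) where u_j is the displayed integer vector. Then <v, e_j> = <v, u_j> / sqrt(<u_j, u_j>), so |<v, e_j>|^2 = <v, u_j>^2 / <u_j, u_j>.
Coefficients: <v, e_1> = -3/sqrt(10), <v, e_2> = 27/sqrt(65), <v, e_3> = -15/sqrt(2106).
Square and sum: Σ |<v, e_j>|^2 = 110/9.
Compute ||v||^2 = v·v = 15.
Deficit = 15 − 110/9 = 25/9 ≥ 0, confirming Bessel's inequality. (The deficit equals ||v − Σ <v,e_j> e_j||^2, the squared distance from v to span{e_j}.)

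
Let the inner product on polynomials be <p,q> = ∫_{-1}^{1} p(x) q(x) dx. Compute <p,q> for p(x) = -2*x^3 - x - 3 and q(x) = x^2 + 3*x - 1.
<p,q> = -2/5

Expand the product: p(x)·q(x) = -2*x^5 - 6*x^4 + x^3 - 6*x^2 - 8*x + 3.
∫_{-1}^{1} of each monomial x^k gives [2/(k+1) if k even, 0 if k odd]. Integrating term-by-term (or equivalently evaluating the antiderivative F(x) = -x^6/3 - 6*x^5/5 + x^4/4 - 2*x^3 - 4*x^2 + 3*x at the endpoints):
  F(1) − F(−1) = -257/60 − (-233/60) = -2/5.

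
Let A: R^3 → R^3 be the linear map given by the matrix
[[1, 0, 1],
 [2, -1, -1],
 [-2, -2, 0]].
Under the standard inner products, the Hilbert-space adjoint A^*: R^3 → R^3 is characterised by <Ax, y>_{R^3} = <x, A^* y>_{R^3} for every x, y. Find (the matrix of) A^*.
A^* = A^T =
[[1, 2, -2],
 [0, -1, -2],
 [1, -1, 0]]

For real matrices with standard dot products, the defining identity <Ax, y> = <x, A^* y> gives (Ax)^T y = x^T (A^*) y, i.e. x^T A^T y = x^T (A^*) y. Since this holds for all x, y, we must have A^* = A^T. Therefore
A^* =
[[1, 2, -2],
 [0, -1, -2],
 [1, -1, 0]].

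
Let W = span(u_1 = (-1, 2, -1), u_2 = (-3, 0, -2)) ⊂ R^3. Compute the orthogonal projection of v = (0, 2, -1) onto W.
proj_W(v) = (-16/53, 110/53, -29/53)

Set up U = [u_1 | ... | u_2] ∈ R^(3×2). The projector onto W = col(U) is P = U (U^T U)^(-1) U^T.
Compute U^T U =
  [6, 5]
  [5, 13],
and U^T v = (5, 2).
Solve U^T U · c = U^T v for the coefficients: c = (55/53, -13/53). The projection is proj_W(v) = U c.
Check: (v - proj_W(v)) · u_1 = 0  (should be 0).
Check: (v - proj_W(v)) · u_2 = 0  (should be 0).
Result: proj_W(v) = (-16/53, 110/53, -29/53).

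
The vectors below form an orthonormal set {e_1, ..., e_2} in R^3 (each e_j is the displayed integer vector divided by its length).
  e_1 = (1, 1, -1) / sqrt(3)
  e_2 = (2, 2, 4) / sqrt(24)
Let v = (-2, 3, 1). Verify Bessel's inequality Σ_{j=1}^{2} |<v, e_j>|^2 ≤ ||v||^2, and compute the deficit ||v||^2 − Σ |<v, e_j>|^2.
Σ |<v, e_j>|^2 = 3/2; ||v||^2 = 14; deficit = 25/2

Write each e_j = u_j / sqrt(<u_j, u_j>) where u_j is the displayed integer vector. Then <v, e_j> = <v, u_j> / sqrt(<u_j, u_j>), so |<v, e_j>|^2 = <v, u_j>^2 / <u_j, u_j>.
Coefficients: <v, e_1> = 0/sqrt(3), <v, e_2> = 6/sqrt(24).
Square and sum: Σ |<v, e_j>|^2 = 3/2.
Compute ||v||^2 = v·v = 14.
Deficit = 14 − 3/2 = 25/2 ≥ 0, confirming Bessel's inequality. (The deficit equals ||v − Σ <v,e_j> e_j||^2, the squared distance from v to span{e_j}.)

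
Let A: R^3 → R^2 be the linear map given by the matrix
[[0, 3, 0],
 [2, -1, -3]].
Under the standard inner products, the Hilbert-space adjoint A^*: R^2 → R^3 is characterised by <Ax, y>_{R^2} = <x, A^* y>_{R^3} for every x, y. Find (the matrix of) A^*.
A^* = A^T =
[[0, 2],
 [3, -1],
 [0, -3]]

For real matrices with standard dot products, the defining identity <Ax, y> = <x, A^* y> gives (Ax)^T y = x^T (A^*) y, i.e. x^T A^T y = x^T (A^*) y. Since this holds for all x, y, we must have A^* = A^T. Therefore
A^* =
[[0, 2],
 [3, -1],
 [0, -3]].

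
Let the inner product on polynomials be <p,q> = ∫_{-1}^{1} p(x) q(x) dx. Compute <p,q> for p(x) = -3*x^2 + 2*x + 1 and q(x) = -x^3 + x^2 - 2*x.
<p,q> = -4

Expand the product: p(x)·q(x) = 3*x^5 - 5*x^4 + 7*x^3 - 3*x^2 - 2*x.
∫_{-1}^{1} of each monomial x^k gives [2/(k+1) if k even, 0 if k odd]. Integrating term-by-term (or equivalently evaluating the antiderivative F(x) = x^6/2 - x^5 + 7*x^4/4 - x^3 - x^2 at the endpoints):
  F(1) − F(−1) = -3/4 − (13/4) = -4.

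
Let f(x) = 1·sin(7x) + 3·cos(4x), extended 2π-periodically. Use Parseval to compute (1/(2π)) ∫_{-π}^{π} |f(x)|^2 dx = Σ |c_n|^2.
Σ |c_n|^2 = 5

Expand |f|^2 and use orthogonality of {sin(nx), cos(mx)} on [-π, π]:
  ∫_{-π}^{π} sin(nx)^2 dx = π, ∫ cos(mx)^2 dx = π, and cross terms integrate to 0.
So ∫_{-π}^{π} f(x)^2 dx = 1^2 · π + 3^2 · π = (1 + 9)π.
Divide by 2π: (1 + 9)/2 = 5.
By Parseval, this equals Σ |c_n|^2.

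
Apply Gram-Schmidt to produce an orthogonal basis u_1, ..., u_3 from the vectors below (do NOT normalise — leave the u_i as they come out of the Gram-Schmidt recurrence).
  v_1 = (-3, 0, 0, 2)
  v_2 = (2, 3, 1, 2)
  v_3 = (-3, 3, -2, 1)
Orthogonal basis:
  u_1 = (-3, 0, 0, 2)
  u_2 = (20/13, 3, 1, 30/13)
  u_3 = (-20/23, 507/230, -521/230, -30/23)

Apply the Gram-Schmidt recurrence
  u_1 = v_1
  u_i = v_i − Σ_{j<i} ((v_i · u_j) / (u_j · u_j)) · u_j.

Step by step this gives:
  u_1 = (-3, 0, 0, 2)
  u_2 = (20/13, 3, 1, 30/13)
  u_3 = (-20/23, 507/230, -521/230, -30/23)

Orthogonality check:
  u_2 · u_1 = 0 (should be 0)
  u_3 · u_1 = 0 (should be 0)
  u_3 · u_2 = 0 (should be 0)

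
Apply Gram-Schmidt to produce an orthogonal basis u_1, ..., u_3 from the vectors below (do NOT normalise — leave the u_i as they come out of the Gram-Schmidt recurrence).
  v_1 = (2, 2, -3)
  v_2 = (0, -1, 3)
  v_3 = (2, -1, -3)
Orthogonal basis:
  u_1 = (2, 2, -3)
  u_2 = (22/17, 5/17, 18/17)
  u_3 = (54/49, -108/49, -36/49)

Apply the Gram-Schmidt recurrence
  u_1 = v_1
  u_i = v_i − Σ_{j<i} ((v_i · u_j) / (u_j · u_j)) · u_j.

Step by step this gives:
  u_1 = (2, 2, -3)
  u_2 = (22/17, 5/17, 18/17)
  u_3 = (54/49, -108/49, -36/49)

Orthogonality check:
  u_2 · u_1 = 0 (should be 0)
  u_3 · u_1 = 0 (should be 0)
  u_3 · u_2 = 0 (should be 0)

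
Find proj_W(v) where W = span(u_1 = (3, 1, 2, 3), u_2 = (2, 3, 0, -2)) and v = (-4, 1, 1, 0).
proj_W(v) = (-295/191, -201/191, -138/191, -119/191)

Set up U = [u_1 | ... | u_2] ∈ R^(4×2). The projector onto W = col(U) is P = U (U^T U)^(-1) U^T.
Compute U^T U =
  [23, 3]
  [3, 17],
and U^T v = (-9, -5).
Solve U^T U · c = U^T v for the coefficients: c = (-69/191, -44/191). The projection is proj_W(v) = U c.
Check: (v - proj_W(v)) · u_1 = 0  (should be 0).
Check: (v - proj_W(v)) · u_2 = 0  (should be 0).
Result: proj_W(v) = (-295/191, -201/191, -138/191, -119/191).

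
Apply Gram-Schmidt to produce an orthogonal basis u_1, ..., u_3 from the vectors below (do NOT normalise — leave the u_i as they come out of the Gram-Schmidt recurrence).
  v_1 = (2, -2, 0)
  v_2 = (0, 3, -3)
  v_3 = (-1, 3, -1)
Orthogonal basis:
  u_1 = (2, -2, 0)
  u_2 = (3/2, 3/2, -3)
  u_3 = (1/3, 1/3, 1/3)

Apply the Gram-Schmidt recurrence
  u_1 = v_1
  u_i = v_i − Σ_{j<i} ((v_i · u_j) / (u_j · u_j)) · u_j.

Step by step this gives:
  u_1 = (2, -2, 0)
  u_2 = (3/2, 3/2, -3)
  u_3 = (1/3, 1/3, 1/3)

Orthogonality check:
  u_2 · u_1 = 0 (should be 0)
  u_3 · u_1 = 0 (should be 0)
  u_3 · u_2 = 0 (should be 0)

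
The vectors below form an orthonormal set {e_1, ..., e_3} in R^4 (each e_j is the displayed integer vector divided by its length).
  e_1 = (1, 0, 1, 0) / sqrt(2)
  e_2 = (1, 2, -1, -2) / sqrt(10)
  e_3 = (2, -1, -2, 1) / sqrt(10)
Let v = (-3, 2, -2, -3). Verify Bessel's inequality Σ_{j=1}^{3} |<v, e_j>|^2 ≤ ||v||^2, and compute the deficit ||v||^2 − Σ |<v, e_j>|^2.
Σ |<v, e_j>|^2 = 51/2; ||v||^2 = 26; deficit = 1/2

Write each e_j = u_j / sqrt(<u_j, u_j>) where u_j is the displayed integer vector. Then <v, e_j> = <v, u_j> / sqrt(<u_j, u_j>), so |<v, e_j>|^2 = <v, u_j>^2 / <u_j, u_j>.
Coefficients: <v, e_1> = -5/sqrt(2), <v, e_2> = 9/sqrt(10), <v, e_3> = -7/sqrt(10).
Square and sum: Σ |<v, e_j>|^2 = 51/2.
Compute ||v||^2 = v·v = 26.
Deficit = 26 − 51/2 = 1/2 ≥ 0, confirming Bessel's inequality. (The deficit equals ||v − Σ <v,e_j> e_j||^2, the squared distance from v to span{e_j}.)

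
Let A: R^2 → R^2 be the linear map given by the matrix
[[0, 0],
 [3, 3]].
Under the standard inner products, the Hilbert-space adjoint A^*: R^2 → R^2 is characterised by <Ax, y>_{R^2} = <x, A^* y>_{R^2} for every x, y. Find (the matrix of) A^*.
A^* = A^T =
[[0, 3],
 [0, 3]]

For real matrices with standard dot products, the defining identity <Ax, y> = <x, A^* y> gives (Ax)^T y = x^T (A^*) y, i.e. x^T A^T y = x^T (A^*) y. Since this holds for all x, y, we must have A^* = A^T. Therefore
A^* =
[[0, 3],
 [0, 3]].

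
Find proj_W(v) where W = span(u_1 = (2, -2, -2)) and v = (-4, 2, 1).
proj_W(v) = (-7/3, 7/3, 7/3)

Set up U = [u_1 | ... | u_1] ∈ R^(3×1). The projector onto W = col(U) is P = U (U^T U)^(-1) U^T.
Compute U^T U =
  [12],
and U^T v = (-14).
Solve U^T U · c = U^T v for the coefficients: c = (-7/6). The projection is proj_W(v) = U c.
Check: (v - proj_W(v)) · u_1 = 0  (should be 0).
Result: proj_W(v) = (-7/3, 7/3, 7/3).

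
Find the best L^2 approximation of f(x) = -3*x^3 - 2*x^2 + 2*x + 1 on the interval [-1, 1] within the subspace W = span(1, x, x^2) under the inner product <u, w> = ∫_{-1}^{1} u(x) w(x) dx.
g(x) = -2*x^2 + x/5 + 1

The best approximation g ∈ W is the orthogonal projection of f onto W. Writing g = a_0 + a_1 x + a_2 x^2, the coefficients solve the normal equations G · a = b where
  G_{ij} = <φ_i, φ_j> and b_i = <f, φ_i>, with φ_0 = 1, φ_1 = x, φ_2 = x^2.
G =
  [2, 0, 2/3]
  [0, 2/3, 0]
  [2/3, 0, 2/5],
b = (2/3, 2/15, -2/15).
Solving gives a_0 = 1, a_1 = 1/5, a_2 = -2, so
  g(x) = -2*x^2 + x/5 + 1.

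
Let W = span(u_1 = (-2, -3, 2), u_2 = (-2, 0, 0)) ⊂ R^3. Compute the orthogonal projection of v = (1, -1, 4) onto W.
proj_W(v) = (1, -33/13, 22/13)

Set up U = [u_1 | ... | u_2] ∈ R^(3×2). The projector onto W = col(U) is P = U (U^T U)^(-1) U^T.
Compute U^T U =
  [17, 4]
  [4, 4],
and U^T v = (9, -2).
Solve U^T U · c = U^T v for the coefficients: c = (11/13, -35/26). The projection is proj_W(v) = U c.
Check: (v - proj_W(v)) · u_1 = 0  (should be 0).
Check: (v - proj_W(v)) · u_2 = 0  (should be 0).
Result: proj_W(v) = (1, -33/13, 22/13).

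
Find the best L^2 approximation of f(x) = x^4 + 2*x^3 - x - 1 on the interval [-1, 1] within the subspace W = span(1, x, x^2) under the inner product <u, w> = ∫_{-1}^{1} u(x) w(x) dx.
g(x) = 6*x^2/7 + x/5 - 38/35

The best approximation g ∈ W is the orthogonal projection of f onto W. Writing g = a_0 + a_1 x + a_2 x^2, the coefficients solve the normal equations G · a = b where
  G_{ij} = <φ_i, φ_j> and b_i = <f, φ_i>, with φ_0 = 1, φ_1 = x, φ_2 = x^2.
G =
  [2, 0, 2/3]
  [0, 2/3, 0]
  [2/3, 0, 2/5],
b = (-8/5, 2/15, -8/21).
Solving gives a_0 = -38/35, a_1 = 1/5, a_2 = 6/7, so
  g(x) = 6*x^2/7 + x/5 - 38/35.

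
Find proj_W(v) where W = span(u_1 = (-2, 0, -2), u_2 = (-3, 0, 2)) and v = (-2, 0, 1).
proj_W(v) = (-2, 0, 1)

Set up U = [u_1 | ... | u_2] ∈ R^(3×2). The projector onto W = col(U) is P = U (U^T U)^(-1) U^T.
Compute U^T U =
  [8, 2]
  [2, 13],
and U^T v = (2, 8).
Solve U^T U · c = U^T v for the coefficients: c = (1/10, 3/5). The projection is proj_W(v) = U c.
Check: (v - proj_W(v)) · u_1 = 0  (should be 0).
Check: (v - proj_W(v)) · u_2 = 0  (should be 0).
Result: proj_W(v) = (-2, 0, 1).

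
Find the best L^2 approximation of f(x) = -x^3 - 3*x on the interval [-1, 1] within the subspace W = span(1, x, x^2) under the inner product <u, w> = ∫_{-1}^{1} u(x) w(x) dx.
g(x) = -18*x/5

The best approximation g ∈ W is the orthogonal projection of f onto W. Writing g = a_0 + a_1 x + a_2 x^2, the coefficients solve the normal equations G · a = b where
  G_{ij} = <φ_i, φ_j> and b_i = <f, φ_i>, with φ_0 = 1, φ_1 = x, φ_2 = x^2.
G =
  [2, 0, 2/3]
  [0, 2/3, 0]
  [2/3, 0, 2/5],
b = (0, -12/5, 0).
Solving gives a_0 = 0, a_1 = -18/5, a_2 = 0, so
  g(x) = -18*x/5.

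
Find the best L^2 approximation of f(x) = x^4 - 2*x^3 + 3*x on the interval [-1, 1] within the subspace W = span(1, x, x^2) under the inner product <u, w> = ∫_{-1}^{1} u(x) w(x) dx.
g(x) = 6*x^2/7 + 9*x/5 - 3/35

The best approximation g ∈ W is the orthogonal projection of f onto W. Writing g = a_0 + a_1 x + a_2 x^2, the coefficients solve the normal equations G · a = b where
  G_{ij} = <φ_i, φ_j> and b_i = <f, φ_i>, with φ_0 = 1, φ_1 = x, φ_2 = x^2.
G =
  [2, 0, 2/3]
  [0, 2/3, 0]
  [2/3, 0, 2/5],
b = (2/5, 6/5, 2/7).
Solving gives a_0 = -3/35, a_1 = 9/5, a_2 = 6/7, so
  g(x) = 6*x^2/7 + 9*x/5 - 3/35.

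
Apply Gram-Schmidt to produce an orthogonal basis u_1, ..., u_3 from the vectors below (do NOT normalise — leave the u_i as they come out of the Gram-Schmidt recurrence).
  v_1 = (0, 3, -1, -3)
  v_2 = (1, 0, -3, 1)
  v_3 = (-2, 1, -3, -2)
Orthogonal basis:
  u_1 = (0, 3, -1, -3)
  u_2 = (1, 0, -3, 1)
  u_3 = (-27/11, -17/19, -210/209, -117/209)

Apply the Gram-Schmidt recurrence
  u_1 = v_1
  u_i = v_i − Σ_{j<i} ((v_i · u_j) / (u_j · u_j)) · u_j.

Step by step this gives:
  u_1 = (0, 3, -1, -3)
  u_2 = (1, 0, -3, 1)
  u_3 = (-27/11, -17/19, -210/209, -117/209)

Orthogonality check:
  u_2 · u_1 = 0 (should be 0)
  u_3 · u_1 = 0 (should be 0)
  u_3 · u_2 = 0 (should be 0)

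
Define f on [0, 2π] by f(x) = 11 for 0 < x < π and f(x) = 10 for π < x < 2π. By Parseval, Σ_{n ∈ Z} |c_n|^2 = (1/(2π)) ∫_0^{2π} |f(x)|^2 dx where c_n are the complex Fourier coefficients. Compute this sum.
Σ |c_n|^2 = 221/2

Parseval equates the L^2 energy of f (normalised by 1/(2π)) with the ℓ^2 sum of its Fourier coefficients: (1/(2π)) ∫_0^{2π} |f|^2 = Σ |c_n|^2.
Compute the left side: (1/(2π)) [∫_0^π 11^2 dx + ∫_π^{2π} 10^2 dx] = (1/(2π)) · (121π + 100π) = (121 + 100)/2 = 221/2.
So Σ_{n ∈ Z} |c_n|^2 = 221/2.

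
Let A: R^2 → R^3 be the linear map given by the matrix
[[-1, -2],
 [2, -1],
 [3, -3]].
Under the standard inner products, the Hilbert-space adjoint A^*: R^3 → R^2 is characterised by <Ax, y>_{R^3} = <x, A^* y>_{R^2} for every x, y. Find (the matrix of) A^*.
A^* = A^T =
[[-1, 2, 3],
 [-2, -1, -3]]

For real matrices with standard dot products, the defining identity <Ax, y> = <x, A^* y> gives (Ax)^T y = x^T (A^*) y, i.e. x^T A^T y = x^T (A^*) y. Since this holds for all x, y, we must have A^* = A^T. Therefore
A^* =
[[-1, 2, 3],
 [-2, -1, -3]].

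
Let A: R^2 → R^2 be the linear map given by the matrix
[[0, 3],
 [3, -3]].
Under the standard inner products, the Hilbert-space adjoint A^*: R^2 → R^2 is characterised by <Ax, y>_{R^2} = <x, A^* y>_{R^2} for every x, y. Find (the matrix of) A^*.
A^* = A^T =
[[0, 3],
 [3, -3]]

For real matrices with standard dot products, the defining identity <Ax, y> = <x, A^* y> gives (Ax)^T y = x^T (A^*) y, i.e. x^T A^T y = x^T (A^*) y. Since this holds for all x, y, we must have A^* = A^T. Therefore
A^* =
[[0, 3],
 [3, -3]].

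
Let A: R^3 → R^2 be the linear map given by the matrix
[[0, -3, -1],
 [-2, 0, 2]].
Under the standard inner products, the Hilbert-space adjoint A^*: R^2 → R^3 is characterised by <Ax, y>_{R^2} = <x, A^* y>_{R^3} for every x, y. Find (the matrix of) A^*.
A^* = A^T =
[[0, -2],
 [-3, 0],
 [-1, 2]]

For real matrices with standard dot products, the defining identity <Ax, y> = <x, A^* y> gives (Ax)^T y = x^T (A^*) y, i.e. x^T A^T y = x^T (A^*) y. Since this holds for all x, y, we must have A^* = A^T. Therefore
A^* =
[[0, -2],
 [-3, 0],
 [-1, 2]].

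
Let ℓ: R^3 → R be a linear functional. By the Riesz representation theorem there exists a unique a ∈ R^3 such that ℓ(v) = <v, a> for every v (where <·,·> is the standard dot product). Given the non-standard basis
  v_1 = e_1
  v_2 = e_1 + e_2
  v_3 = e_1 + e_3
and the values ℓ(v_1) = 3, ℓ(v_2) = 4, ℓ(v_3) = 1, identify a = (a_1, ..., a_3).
a = (3, 1, -2)

Write a = (a_1, ..., a_3) in the standard basis. For each basis vector v_i, ℓ(v_i) = <v_i, a> is a linear equation in the a_j's. Collect the n equations into a matrix system V a = ℓ, where row i of V is v_i (expressed in the standard basis). Since V is invertible (lower-triangular with 1s on the diagonal, up to permutation), solve by back-substitution:
  V =
[[1, 0, 0],
 [1, 1, 0],
 [1, 0, 1]]
  V a = (3, 4, 1)
Solving gives a = (3, 1, -2).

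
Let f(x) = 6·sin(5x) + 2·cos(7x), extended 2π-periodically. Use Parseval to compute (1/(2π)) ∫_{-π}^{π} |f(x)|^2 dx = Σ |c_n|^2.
Σ |c_n|^2 = 20

Expand |f|^2 and use orthogonality of {sin(nx), cos(mx)} on [-π, π]:
  ∫_{-π}^{π} sin(nx)^2 dx = π, ∫ cos(mx)^2 dx = π, and cross terms integrate to 0.
So ∫_{-π}^{π} f(x)^2 dx = 6^2 · π + 2^2 · π = (36 + 4)π.
Divide by 2π: (36 + 4)/2 = 20.
By Parseval, this equals Σ |c_n|^2.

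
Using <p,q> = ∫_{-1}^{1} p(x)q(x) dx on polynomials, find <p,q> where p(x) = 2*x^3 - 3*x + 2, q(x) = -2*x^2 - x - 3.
<p,q> = -202/15

Expand the product: p(x)·q(x) = -4*x^5 - 2*x^4 - x^2 + 7*x - 6.
∫_{-1}^{1} of each monomial x^k gives [2/(k+1) if k even, 0 if k odd]. Integrating term-by-term (or equivalently evaluating the antiderivative F(x) = -2*x^6/3 - 2*x^5/5 - x^3/3 + 7*x^2/2 - 6*x at the endpoints):
  F(1) − F(−1) = -39/10 − (287/30) = -202/15.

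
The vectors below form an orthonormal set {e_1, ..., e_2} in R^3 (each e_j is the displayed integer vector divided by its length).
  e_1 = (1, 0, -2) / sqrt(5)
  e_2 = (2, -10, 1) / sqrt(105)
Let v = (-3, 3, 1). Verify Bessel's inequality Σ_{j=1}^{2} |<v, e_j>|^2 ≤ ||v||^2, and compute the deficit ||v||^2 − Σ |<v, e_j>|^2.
Σ |<v, e_j>|^2 = 50/3; ||v||^2 = 19; deficit = 7/3

Write each e_j = u_j / sqrt(<u_j, u_j>) where u_j is the displayed integer vector. Then <v, e_j> = <v, u_j> / sqrt(<u_j, u_j>), so |<v, e_j>|^2 = <v, u_j>^2 / <u_j, u_j>.
Coefficients: <v, e_1> = -5/sqrt(5), <v, e_2> = -35/sqrt(105).
Square and sum: Σ |<v, e_j>|^2 = 50/3.
Compute ||v||^2 = v·v = 19.
Deficit = 19 − 50/3 = 7/3 ≥ 0, confirming Bessel's inequality. (The deficit equals ||v − Σ <v,e_j> e_j||^2, the squared distance from v to span{e_j}.)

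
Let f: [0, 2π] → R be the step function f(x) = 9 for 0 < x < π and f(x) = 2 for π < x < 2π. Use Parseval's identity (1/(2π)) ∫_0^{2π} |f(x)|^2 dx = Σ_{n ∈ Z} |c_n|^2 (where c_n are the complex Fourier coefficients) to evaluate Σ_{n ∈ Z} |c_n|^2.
Σ |c_n|^2 = 85/2

Parseval equates the L^2 energy of f (normalised by 1/(2π)) with the ℓ^2 sum of its Fourier coefficients: (1/(2π)) ∫_0^{2π} |f|^2 = Σ |c_n|^2.
Compute the left side: (1/(2π)) [∫_0^π 9^2 dx + ∫_π^{2π} 2^2 dx] = (1/(2π)) · (81π + 4π) = (81 + 4)/2 = 85/2.
So Σ_{n ∈ Z} |c_n|^2 = 85/2.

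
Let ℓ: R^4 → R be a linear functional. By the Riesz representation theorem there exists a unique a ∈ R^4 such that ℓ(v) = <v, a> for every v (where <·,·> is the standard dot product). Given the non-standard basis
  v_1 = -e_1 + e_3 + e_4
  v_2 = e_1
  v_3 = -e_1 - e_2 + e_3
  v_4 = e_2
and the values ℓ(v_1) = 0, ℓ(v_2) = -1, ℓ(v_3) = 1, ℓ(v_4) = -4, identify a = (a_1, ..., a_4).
a = (-1, -4, -4, 3)

Write a = (a_1, ..., a_4) in the standard basis. For each basis vector v_i, ℓ(v_i) = <v_i, a> is a linear equation in the a_j's. Collect the n equations into a matrix system V a = ℓ, where row i of V is v_i (expressed in the standard basis). Since V is invertible (lower-triangular with 1s on the diagonal, up to permutation), solve by back-substitution:
  V =
[[-1, 0, 1, 1],
 [1, 0, 0, 0],
 [-1, -1, 1, 0],
 [0, 1, 0, 0]]
  V a = (0, -1, 1, -4)
Solving gives a = (-1, -4, -4, 3).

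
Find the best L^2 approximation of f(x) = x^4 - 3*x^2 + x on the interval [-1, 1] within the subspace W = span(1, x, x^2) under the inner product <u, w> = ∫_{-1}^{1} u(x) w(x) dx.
g(x) = -15*x^2/7 + x - 3/35

The best approximation g ∈ W is the orthogonal projection of f onto W. Writing g = a_0 + a_1 x + a_2 x^2, the coefficients solve the normal equations G · a = b where
  G_{ij} = <φ_i, φ_j> and b_i = <f, φ_i>, with φ_0 = 1, φ_1 = x, φ_2 = x^2.
G =
  [2, 0, 2/3]
  [0, 2/3, 0]
  [2/3, 0, 2/5],
b = (-8/5, 2/3, -32/35).
Solving gives a_0 = -3/35, a_1 = 1, a_2 = -15/7, so
  g(x) = -15*x^2/7 + x - 3/35.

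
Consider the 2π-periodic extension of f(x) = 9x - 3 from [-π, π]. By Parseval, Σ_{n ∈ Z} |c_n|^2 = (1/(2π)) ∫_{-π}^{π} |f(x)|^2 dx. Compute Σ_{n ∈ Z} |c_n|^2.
Σ |c_n|^2 = 27π^2 + 9

Expand and integrate term by term over [-π, π]:
  ∫ (9x)^2 dx = 81·(2π^3/3); ∫ 2·9·(-3)·x dx = 0 (odd integrand); ∫ (-3)^2 dx = 9·2π.
So (1/(2π)) ∫_{-π}^{π} (9x - 3)^2 dx = 81π^2/3 + 9 = 27π^2 + 9.
Parseval ⇒ Σ |c_n|^2 = 27π^2 + 9.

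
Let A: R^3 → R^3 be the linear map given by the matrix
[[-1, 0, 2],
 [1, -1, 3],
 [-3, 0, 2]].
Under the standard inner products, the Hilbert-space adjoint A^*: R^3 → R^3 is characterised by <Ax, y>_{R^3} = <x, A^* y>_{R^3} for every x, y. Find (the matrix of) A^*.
A^* = A^T =
[[-1, 1, -3],
 [0, -1, 0],
 [2, 3, 2]]

For real matrices with standard dot products, the defining identity <Ax, y> = <x, A^* y> gives (Ax)^T y = x^T (A^*) y, i.e. x^T A^T y = x^T (A^*) y. Since this holds for all x, y, we must have A^* = A^T. Therefore
A^* =
[[-1, 1, -3],
 [0, -1, 0],
 [2, 3, 2]].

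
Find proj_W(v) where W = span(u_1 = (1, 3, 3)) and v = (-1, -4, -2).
proj_W(v) = (-1, -3, -3)

Set up U = [u_1 | ... | u_1] ∈ R^(3×1). The projector onto W = col(U) is P = U (U^T U)^(-1) U^T.
Compute U^T U =
  [19],
and U^T v = (-19).
Solve U^T U · c = U^T v for the coefficients: c = (-1). The projection is proj_W(v) = U c.
Check: (v - proj_W(v)) · u_1 = 0  (should be 0).
Result: proj_W(v) = (-1, -3, -3).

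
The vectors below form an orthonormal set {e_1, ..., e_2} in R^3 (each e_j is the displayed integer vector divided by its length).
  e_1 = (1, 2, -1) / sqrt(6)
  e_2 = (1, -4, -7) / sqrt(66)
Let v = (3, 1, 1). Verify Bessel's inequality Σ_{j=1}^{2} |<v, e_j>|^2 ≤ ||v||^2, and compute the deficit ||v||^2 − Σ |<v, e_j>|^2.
Σ |<v, e_j>|^2 = 40/11; ||v||^2 = 11; deficit = 81/11

Write each e_j = u_j / sqrt(<u_j, u_j>) where u_j is the displayed integer vector. Then <v, e_j> = <v, u_j> / sqrt(<u_j, u_j>), so |<v, e_j>|^2 = <v, u_j>^2 / <u_j, u_j>.
Coefficients: <v, e_1> = 4/sqrt(6), <v, e_2> = -8/sqrt(66).
Square and sum: Σ |<v, e_j>|^2 = 40/11.
Compute ||v||^2 = v·v = 11.
Deficit = 11 − 40/11 = 81/11 ≥ 0, confirming Bessel's inequality. (The deficit equals ||v − Σ <v,e_j> e_j||^2, the squared distance from v to span{e_j}.)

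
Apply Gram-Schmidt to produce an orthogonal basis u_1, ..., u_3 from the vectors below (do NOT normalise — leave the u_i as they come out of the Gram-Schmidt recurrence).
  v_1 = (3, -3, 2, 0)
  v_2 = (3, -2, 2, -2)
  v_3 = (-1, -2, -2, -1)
Orthogonal basis:
  u_1 = (3, -3, 2, 0)
  u_2 = (9/22, 13/22, 3/11, -2)
  u_3 = (-86/101, -214/101, -192/101, -107/101)

Apply the Gram-Schmidt recurrence
  u_1 = v_1
  u_i = v_i − Σ_{j<i} ((v_i · u_j) / (u_j · u_j)) · u_j.

Step by step this gives:
  u_1 = (3, -3, 2, 0)
  u_2 = (9/22, 13/22, 3/11, -2)
  u_3 = (-86/101, -214/101, -192/101, -107/101)

Orthogonality check:
  u_2 · u_1 = 0 (should be 0)
  u_3 · u_1 = 0 (should be 0)
  u_3 · u_2 = 0 (should be 0)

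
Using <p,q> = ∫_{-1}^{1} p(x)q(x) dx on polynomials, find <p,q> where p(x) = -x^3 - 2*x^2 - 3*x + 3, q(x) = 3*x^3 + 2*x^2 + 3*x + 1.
<p,q> = -482/105

Expand the product: p(x)·q(x) = -3*x^6 - 8*x^5 - 16*x^4 - 4*x^3 - 5*x^2 + 6*x + 3.
∫_{-1}^{1} of each monomial x^k gives [2/(k+1) if k even, 0 if k odd]. Integrating term-by-term (or equivalently evaluating the antiderivative F(x) = -3*x^7/7 - 4*x^6/3 - 16*x^5/5 - x^4 - 5*x^3/3 + 3*x^2 + 3*x at the endpoints):
  F(1) − F(−1) = -57/35 − (311/105) = -482/105.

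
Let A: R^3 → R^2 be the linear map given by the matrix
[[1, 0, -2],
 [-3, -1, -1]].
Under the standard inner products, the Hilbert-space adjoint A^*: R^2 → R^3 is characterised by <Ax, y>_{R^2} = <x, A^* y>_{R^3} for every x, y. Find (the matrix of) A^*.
A^* = A^T =
[[1, -3],
 [0, -1],
 [-2, -1]]

For real matrices with standard dot products, the defining identity <Ax, y> = <x, A^* y> gives (Ax)^T y = x^T (A^*) y, i.e. x^T A^T y = x^T (A^*) y. Since this holds for all x, y, we must have A^* = A^T. Therefore
A^* =
[[1, -3],
 [0, -1],
 [-2, -1]].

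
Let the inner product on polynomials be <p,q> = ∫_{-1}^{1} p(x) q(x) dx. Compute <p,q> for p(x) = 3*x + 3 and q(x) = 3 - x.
<p,q> = 16

Expand the product: p(x)·q(x) = -3*x^2 + 6*x + 9.
∫_{-1}^{1} of each monomial x^k gives [2/(k+1) if k even, 0 if k odd]. Integrating term-by-term (or equivalently evaluating the antiderivative F(x) = -x^3 + 3*x^2 + 9*x at the endpoints):
  F(1) − F(−1) = 11 − (-5) = 16.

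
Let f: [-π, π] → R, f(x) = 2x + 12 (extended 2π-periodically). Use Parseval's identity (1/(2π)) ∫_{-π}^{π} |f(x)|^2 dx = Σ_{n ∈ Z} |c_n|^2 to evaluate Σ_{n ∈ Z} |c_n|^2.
Σ |c_n|^2 = 4π^2/3 + 144

Expand and integrate term by term over [-π, π]:
  ∫ (2x)^2 dx = 4·(2π^3/3); ∫ 2·2·(12)·x dx = 0 (odd integrand); ∫ 12^2 dx = 144·2π.
So (1/(2π)) ∫_{-π}^{π} (2x + 12)^2 dx = 4π^2/3 + 144 = 4π^2/3 + 144.
Parseval ⇒ Σ |c_n|^2 = 4π^2/3 + 144.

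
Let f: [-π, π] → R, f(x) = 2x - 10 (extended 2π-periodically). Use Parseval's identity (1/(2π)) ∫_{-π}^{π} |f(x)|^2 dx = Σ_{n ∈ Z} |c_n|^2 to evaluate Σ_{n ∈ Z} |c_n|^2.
Σ |c_n|^2 = 4π^2/3 + 100

Expand and integrate term by term over [-π, π]:
  ∫ (2x)^2 dx = 4·(2π^3/3); ∫ 2·2·(-10)·x dx = 0 (odd integrand); ∫ (-10)^2 dx = 100·2π.
So (1/(2π)) ∫_{-π}^{π} (2x - 10)^2 dx = 4π^2/3 + 100 = 4π^2/3 + 100.
Parseval ⇒ Σ |c_n|^2 = 4π^2/3 + 100.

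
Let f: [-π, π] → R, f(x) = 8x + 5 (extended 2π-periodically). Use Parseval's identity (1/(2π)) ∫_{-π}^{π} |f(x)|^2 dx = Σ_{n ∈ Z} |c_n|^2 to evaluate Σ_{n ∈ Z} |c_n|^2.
Σ |c_n|^2 = 64π^2/3 + 25

Expand and integrate term by term over [-π, π]:
  ∫ (8x)^2 dx = 64·(2π^3/3); ∫ 2·8·(5)·x dx = 0 (odd integrand); ∫ 5^2 dx = 25·2π.
So (1/(2π)) ∫_{-π}^{π} (8x + 5)^2 dx = 64π^2/3 + 25 = 64π^2/3 + 25.
Parseval ⇒ Σ |c_n|^2 = 64π^2/3 + 25.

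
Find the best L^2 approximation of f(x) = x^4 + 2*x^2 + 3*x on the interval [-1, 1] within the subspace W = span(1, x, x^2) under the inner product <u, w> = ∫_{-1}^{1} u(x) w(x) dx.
g(x) = 20*x^2/7 + 3*x - 3/35

The best approximation g ∈ W is the orthogonal projection of f onto W. Writing g = a_0 + a_1 x + a_2 x^2, the coefficients solve the normal equations G · a = b where
  G_{ij} = <φ_i, φ_j> and b_i = <f, φ_i>, with φ_0 = 1, φ_1 = x, φ_2 = x^2.
G =
  [2, 0, 2/3]
  [0, 2/3, 0]
  [2/3, 0, 2/5],
b = (26/15, 2, 38/35).
Solving gives a_0 = -3/35, a_1 = 3, a_2 = 20/7, so
  g(x) = 20*x^2/7 + 3*x - 3/35.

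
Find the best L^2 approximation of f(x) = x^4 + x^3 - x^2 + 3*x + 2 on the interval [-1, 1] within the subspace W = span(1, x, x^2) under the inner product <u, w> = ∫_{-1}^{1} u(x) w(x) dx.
g(x) = -x^2/7 + 18*x/5 + 67/35

The best approximation g ∈ W is the orthogonal projection of f onto W. Writing g = a_0 + a_1 x + a_2 x^2, the coefficients solve the normal equations G · a = b where
  G_{ij} = <φ_i, φ_j> and b_i = <f, φ_i>, with φ_0 = 1, φ_1 = x, φ_2 = x^2.
G =
  [2, 0, 2/3]
  [0, 2/3, 0]
  [2/3, 0, 2/5],
b = (56/15, 12/5, 128/105).
Solving gives a_0 = 67/35, a_1 = 18/5, a_2 = -1/7, so
  g(x) = -x^2/7 + 18*x/5 + 67/35.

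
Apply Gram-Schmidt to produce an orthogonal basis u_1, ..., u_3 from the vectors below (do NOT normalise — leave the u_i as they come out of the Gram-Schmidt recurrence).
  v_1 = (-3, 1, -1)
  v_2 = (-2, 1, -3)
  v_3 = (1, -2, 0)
Orthogonal basis:
  u_1 = (-3, 1, -1)
  u_2 = (8/11, 1/11, -23/11)
  u_3 = (-4/9, -14/9, -2/9)

Apply the Gram-Schmidt recurrence
  u_1 = v_1
  u_i = v_i − Σ_{j<i} ((v_i · u_j) / (u_j · u_j)) · u_j.

Step by step this gives:
  u_1 = (-3, 1, -1)
  u_2 = (8/11, 1/11, -23/11)
  u_3 = (-4/9, -14/9, -2/9)

Orthogonality check:
  u_2 · u_1 = 0 (should be 0)
  u_3 · u_1 = 0 (should be 0)
  u_3 · u_2 = 0 (should be 0)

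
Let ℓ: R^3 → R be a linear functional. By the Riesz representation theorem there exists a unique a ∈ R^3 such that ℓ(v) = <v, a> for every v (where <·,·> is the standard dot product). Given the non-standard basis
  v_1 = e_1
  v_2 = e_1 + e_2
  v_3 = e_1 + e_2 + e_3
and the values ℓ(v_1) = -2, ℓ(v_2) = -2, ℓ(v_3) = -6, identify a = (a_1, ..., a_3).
a = (-2, 0, -4)

Write a = (a_1, ..., a_3) in the standard basis. For each basis vector v_i, ℓ(v_i) = <v_i, a> is a linear equation in the a_j's. Collect the n equations into a matrix system V a = ℓ, where row i of V is v_i (expressed in the standard basis). Since V is invertible (lower-triangular with 1s on the diagonal, up to permutation), solve by back-substitution:
  V =
[[1, 0, 0],
 [1, 1, 0],
 [1, 1, 1]]
  V a = (-2, -2, -6)
Solving gives a = (-2, 0, -4).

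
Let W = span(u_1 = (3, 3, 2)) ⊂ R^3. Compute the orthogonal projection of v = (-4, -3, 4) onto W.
proj_W(v) = (-39/22, -39/22, -13/11)

Set up U = [u_1 | ... | u_1] ∈ R^(3×1). The projector onto W = col(U) is P = U (U^T U)^(-1) U^T.
Compute U^T U =
  [22],
and U^T v = (-13).
Solve U^T U · c = U^T v for the coefficients: c = (-13/22). The projection is proj_W(v) = U c.
Check: (v - proj_W(v)) · u_1 = 0  (should be 0).
Result: proj_W(v) = (-39/22, -39/22, -13/11).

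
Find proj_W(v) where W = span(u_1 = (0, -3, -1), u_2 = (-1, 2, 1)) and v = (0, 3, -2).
proj_W(v) = (9/11, 24/11, 5/11)

Set up U = [u_1 | ... | u_2] ∈ R^(3×2). The projector onto W = col(U) is P = U (U^T U)^(-1) U^T.
Compute U^T U =
  [10, -7]
  [-7, 6],
and U^T v = (-7, 4).
Solve U^T U · c = U^T v for the coefficients: c = (-14/11, -9/11). The projection is proj_W(v) = U c.
Check: (v - proj_W(v)) · u_1 = 0  (should be 0).
Check: (v - proj_W(v)) · u_2 = 0  (should be 0).
Result: proj_W(v) = (9/11, 24/11, 5/11).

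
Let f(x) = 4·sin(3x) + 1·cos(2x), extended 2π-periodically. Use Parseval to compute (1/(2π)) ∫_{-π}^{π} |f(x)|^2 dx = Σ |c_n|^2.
Σ |c_n|^2 = 17/2

Expand |f|^2 and use orthogonality of {sin(nx), cos(mx)} on [-π, π]:
  ∫_{-π}^{π} sin(nx)^2 dx = π, ∫ cos(mx)^2 dx = π, and cross terms integrate to 0.
So ∫_{-π}^{π} f(x)^2 dx = 4^2 · π + 1^2 · π = (16 + 1)π.
Divide by 2π: (16 + 1)/2 = 17/2.
By Parseval, this equals Σ |c_n|^2.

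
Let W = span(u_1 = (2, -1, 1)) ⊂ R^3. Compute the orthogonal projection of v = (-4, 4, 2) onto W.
proj_W(v) = (-10/3, 5/3, -5/3)

Set up U = [u_1 | ... | u_1] ∈ R^(3×1). The projector onto W = col(U) is P = U (U^T U)^(-1) U^T.
Compute U^T U =
  [6],
and U^T v = (-10).
Solve U^T U · c = U^T v for the coefficients: c = (-5/3). The projection is proj_W(v) = U c.
Check: (v - proj_W(v)) · u_1 = 0  (should be 0).
Result: proj_W(v) = (-10/3, 5/3, -5/3).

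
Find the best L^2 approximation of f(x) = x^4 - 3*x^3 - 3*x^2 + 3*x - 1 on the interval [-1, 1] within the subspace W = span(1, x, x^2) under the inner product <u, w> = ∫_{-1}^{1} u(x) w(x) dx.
g(x) = -15*x^2/7 + 6*x/5 - 38/35

The best approximation g ∈ W is the orthogonal projection of f onto W. Writing g = a_0 + a_1 x + a_2 x^2, the coefficients solve the normal equations G · a = b where
  G_{ij} = <φ_i, φ_j> and b_i = <f, φ_i>, with φ_0 = 1, φ_1 = x, φ_2 = x^2.
G =
  [2, 0, 2/3]
  [0, 2/3, 0]
  [2/3, 0, 2/5],
b = (-18/5, 4/5, -166/105).
Solving gives a_0 = -38/35, a_1 = 6/5, a_2 = -15/7, so
  g(x) = -15*x^2/7 + 6*x/5 - 38/35.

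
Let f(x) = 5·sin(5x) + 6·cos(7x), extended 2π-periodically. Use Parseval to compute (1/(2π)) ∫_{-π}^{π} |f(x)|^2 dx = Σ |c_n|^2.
Σ |c_n|^2 = 61/2

Expand |f|^2 and use orthogonality of {sin(nx), cos(mx)} on [-π, π]:
  ∫_{-π}^{π} sin(nx)^2 dx = π, ∫ cos(mx)^2 dx = π, and cross terms integrate to 0.
So ∫_{-π}^{π} f(x)^2 dx = 5^2 · π + 6^2 · π = (25 + 36)π.
Divide by 2π: (25 + 36)/2 = 61/2.
By Parseval, this equals Σ |c_n|^2.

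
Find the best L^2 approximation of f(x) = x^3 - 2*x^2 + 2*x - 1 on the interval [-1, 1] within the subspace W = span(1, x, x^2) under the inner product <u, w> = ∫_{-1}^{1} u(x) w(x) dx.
g(x) = -2*x^2 + 13*x/5 - 1

The best approximation g ∈ W is the orthogonal projection of f onto W. Writing g = a_0 + a_1 x + a_2 x^2, the coefficients solve the normal equations G · a = b where
  G_{ij} = <φ_i, φ_j> and b_i = <f, φ_i>, with φ_0 = 1, φ_1 = x, φ_2 = x^2.
G =
  [2, 0, 2/3]
  [0, 2/3, 0]
  [2/3, 0, 2/5],
b = (-10/3, 26/15, -22/15).
Solving gives a_0 = -1, a_1 = 13/5, a_2 = -2, so
  g(x) = -2*x^2 + 13*x/5 - 1.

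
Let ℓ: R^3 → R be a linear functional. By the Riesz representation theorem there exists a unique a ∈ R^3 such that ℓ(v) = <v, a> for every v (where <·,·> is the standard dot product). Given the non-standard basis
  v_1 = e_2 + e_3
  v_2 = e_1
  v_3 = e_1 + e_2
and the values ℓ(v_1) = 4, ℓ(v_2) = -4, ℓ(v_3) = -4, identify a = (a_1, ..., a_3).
a = (-4, 0, 4)

Write a = (a_1, ..., a_3) in the standard basis. For each basis vector v_i, ℓ(v_i) = <v_i, a> is a linear equation in the a_j's. Collect the n equations into a matrix system V a = ℓ, where row i of V is v_i (expressed in the standard basis). Since V is invertible (lower-triangular with 1s on the diagonal, up to permutation), solve by back-substitution:
  V =
[[0, 1, 1],
 [1, 0, 0],
 [1, 1, 0]]
  V a = (4, -4, -4)
Solving gives a = (-4, 0, 4).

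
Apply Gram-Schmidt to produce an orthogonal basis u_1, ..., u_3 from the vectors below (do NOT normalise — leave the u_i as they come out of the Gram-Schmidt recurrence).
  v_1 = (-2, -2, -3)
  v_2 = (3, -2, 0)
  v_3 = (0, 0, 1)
Orthogonal basis:
  u_1 = (-2, -2, -3)
  u_2 = (47/17, -38/17, -6/17)
  u_3 = (-60/217, -90/217, 100/217)

Apply the Gram-Schmidt recurrence
  u_1 = v_1
  u_i = v_i − Σ_{j<i} ((v_i · u_j) / (u_j · u_j)) · u_j.

Step by step this gives:
  u_1 = (-2, -2, -3)
  u_2 = (47/17, -38/17, -6/17)
  u_3 = (-60/217, -90/217, 100/217)

Orthogonality check:
  u_2 · u_1 = 0 (should be 0)
  u_3 · u_1 = 0 (should be 0)
  u_3 · u_2 = 0 (should be 0)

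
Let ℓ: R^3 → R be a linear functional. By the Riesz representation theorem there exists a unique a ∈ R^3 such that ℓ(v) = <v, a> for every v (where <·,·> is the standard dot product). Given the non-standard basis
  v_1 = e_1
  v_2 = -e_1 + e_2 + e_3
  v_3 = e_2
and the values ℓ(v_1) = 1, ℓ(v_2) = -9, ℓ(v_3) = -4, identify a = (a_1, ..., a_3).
a = (1, -4, -4)

Write a = (a_1, ..., a_3) in the standard basis. For each basis vector v_i, ℓ(v_i) = <v_i, a> is a linear equation in the a_j's. Collect the n equations into a matrix system V a = ℓ, where row i of V is v_i (expressed in the standard basis). Since V is invertible (lower-triangular with 1s on the diagonal, up to permutation), solve by back-substitution:
  V =
[[1, 0, 0],
 [-1, 1, 1],
 [0, 1, 0]]
  V a = (1, -9, -4)
Solving gives a = (1, -4, -4).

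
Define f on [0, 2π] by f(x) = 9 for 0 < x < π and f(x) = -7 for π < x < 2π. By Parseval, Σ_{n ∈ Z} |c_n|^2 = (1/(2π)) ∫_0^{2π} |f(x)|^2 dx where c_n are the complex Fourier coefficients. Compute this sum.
Σ |c_n|^2 = 65

Parseval equates the L^2 energy of f (normalised by 1/(2π)) with the ℓ^2 sum of its Fourier coefficients: (1/(2π)) ∫_0^{2π} |f|^2 = Σ |c_n|^2.
Compute the left side: (1/(2π)) [∫_0^π 9^2 dx + ∫_π^{2π} (-7)^2 dx] = (1/(2π)) · (81π + 49π) = (81 + 49)/2 = 65.
So Σ_{n ∈ Z} |c_n|^2 = 65.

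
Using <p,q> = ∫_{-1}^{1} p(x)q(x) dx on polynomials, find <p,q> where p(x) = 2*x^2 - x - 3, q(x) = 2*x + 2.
<p,q> = -32/3

Expand the product: p(x)·q(x) = 4*x^3 + 2*x^2 - 8*x - 6.
∫_{-1}^{1} of each monomial x^k gives [2/(k+1) if k even, 0 if k odd]. Integrating term-by-term (or equivalently evaluating the antiderivative F(x) = x^4 + 2*x^3/3 - 4*x^2 - 6*x at the endpoints):
  F(1) − F(−1) = -25/3 − (7/3) = -32/3.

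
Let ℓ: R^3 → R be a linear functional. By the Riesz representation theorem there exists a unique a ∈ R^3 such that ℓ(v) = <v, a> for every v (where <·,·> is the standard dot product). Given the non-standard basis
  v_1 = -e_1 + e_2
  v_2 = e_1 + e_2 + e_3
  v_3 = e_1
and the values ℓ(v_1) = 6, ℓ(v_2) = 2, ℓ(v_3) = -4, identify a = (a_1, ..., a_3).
a = (-4, 2, 4)

Write a = (a_1, ..., a_3) in the standard basis. For each basis vector v_i, ℓ(v_i) = <v_i, a> is a linear equation in the a_j's. Collect the n equations into a matrix system V a = ℓ, where row i of V is v_i (expressed in the standard basis). Since V is invertible (lower-triangular with 1s on the diagonal, up to permutation), solve by back-substitution:
  V =
[[-1, 1, 0],
 [1, 1, 1],
 [1, 0, 0]]
  V a = (6, 2, -4)
Solving gives a = (-4, 2, 4).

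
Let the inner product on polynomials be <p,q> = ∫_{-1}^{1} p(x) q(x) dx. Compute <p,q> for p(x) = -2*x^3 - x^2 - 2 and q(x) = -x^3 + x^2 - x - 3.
<p,q> = 1432/105

Expand the product: p(x)·q(x) = 2*x^6 - x^5 + x^4 + 9*x^3 + x^2 + 2*x + 6.
∫_{-1}^{1} of each monomial x^k gives [2/(k+1) if k even, 0 if k odd]. Integrating term-by-term (or equivalently evaluating the antiderivative F(x) = 2*x^7/7 - x^6/6 + x^5/5 + 9*x^4/4 + x^3/3 + x^2 + 6*x at the endpoints):
  F(1) − F(−1) = 4159/420 − (-523/140) = 1432/105.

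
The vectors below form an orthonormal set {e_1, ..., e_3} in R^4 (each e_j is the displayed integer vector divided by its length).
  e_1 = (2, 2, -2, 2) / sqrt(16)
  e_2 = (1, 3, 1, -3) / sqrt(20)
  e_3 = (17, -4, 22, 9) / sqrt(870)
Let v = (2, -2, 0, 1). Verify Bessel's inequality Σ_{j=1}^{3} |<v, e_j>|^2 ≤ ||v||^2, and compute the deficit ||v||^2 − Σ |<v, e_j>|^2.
Σ |<v, e_j>|^2 = 165/29; ||v||^2 = 9; deficit = 96/29

Write each e_j = u_j / sqrt(<u_j, u_j>) where u_j is the displayed integer vector. Then <v, e_j> = <v, u_j> / sqrt(<u_j, u_j>), so |<v, e_j>|^2 = <v, u_j>^2 / <u_j, u_j>.
Coefficients: <v, e_1> = 2/sqrt(16), <v, e_2> = -7/sqrt(20), <v, e_3> = 51/sqrt(870).
Square and sum: Σ |<v, e_j>|^2 = 165/29.
Compute ||v||^2 = v·v = 9.
Deficit = 9 − 165/29 = 96/29 ≥ 0, confirming Bessel's inequality. (The deficit equals ||v − Σ <v,e_j> e_j||^2, the squared distance from v to span{e_j}.)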